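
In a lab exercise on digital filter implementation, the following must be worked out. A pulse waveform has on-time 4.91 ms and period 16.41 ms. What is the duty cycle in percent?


Duty cycle as a percentage:
DC = (t_on / T) * 100
   = (4.91 / 16.41) * 100
   = 0.299208 * 100
   = 29.92 %

29.92 %


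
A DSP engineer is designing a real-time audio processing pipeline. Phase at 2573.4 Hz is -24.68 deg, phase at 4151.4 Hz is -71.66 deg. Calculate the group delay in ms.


Group delay from phase difference:
tau = -d(phi)/d(omega)
d(phi) = -46.98 deg = -0.819956 rad
d(omega) = 2*pi*(4151.4 - 2573.4) = 9914.8664 rad/s
tau = -(-0.819956) / 9914.8664
    = 0.0827 ms

0.0827 ms


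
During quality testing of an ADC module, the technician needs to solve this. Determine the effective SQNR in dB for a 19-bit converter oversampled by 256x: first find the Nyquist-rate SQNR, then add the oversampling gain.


Step 1 — baseline SQNR at Nyquist:
SQNR_base = 6.02*N + 1.76
          = 6.02*19 + 1.76
          = 116.14 dB

Step 2 — oversampling processing gain:
G = 10*log10(OSR) = 10*log10(256) = 24.08 dB

Step 3 — total:
SQNR_total = 116.14 + 24.08 = 140.22 dB

Base SQNR = 116.14 dB; oversampled SQNR = 140.22 dB


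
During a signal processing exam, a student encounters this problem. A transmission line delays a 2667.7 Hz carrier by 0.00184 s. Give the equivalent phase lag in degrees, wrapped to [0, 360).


Phase shift from frequency and time delay:
phi = 360 * f * t_delay
    = 360 * 2667.7 * 0.00184
    = 1767.08 degrees
    mod 360 = 327.08 degrees

327.08 degrees


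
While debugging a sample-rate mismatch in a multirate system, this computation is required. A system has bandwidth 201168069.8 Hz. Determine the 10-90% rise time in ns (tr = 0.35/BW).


Rise time from bandwidth relationship:
tr = 0.35 / BW
   = 0.35 / 201168069.8
   = 1.739838735e-09 s
   = 1.7398 ns

1.7398 ns


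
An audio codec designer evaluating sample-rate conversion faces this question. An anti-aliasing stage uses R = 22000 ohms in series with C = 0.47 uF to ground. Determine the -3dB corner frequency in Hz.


Cutoff frequency of a first-order RC filter:
fc = 1 / (2 * pi * R * C)
C = 0.47 uF = 4.7e-07 F
fc = 1 / (2 * pi * 22000 * 4.7e-07)
   = 1 / 0.064968136076237
   = 15.392161 Hz

15.392161 Hz


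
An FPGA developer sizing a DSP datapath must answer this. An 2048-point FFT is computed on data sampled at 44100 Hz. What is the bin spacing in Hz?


DFT frequency resolution:
df = fs / N
   = 44100 / 2048
   = 21.5332 Hz

21.5332 Hz


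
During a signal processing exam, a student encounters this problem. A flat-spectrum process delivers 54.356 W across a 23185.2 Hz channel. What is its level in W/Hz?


Power spectral density:
PSD = P / BW
    = 54.356 / 23185.2
    = 0.00234443 W/Hz

0.00234443 W/Hz


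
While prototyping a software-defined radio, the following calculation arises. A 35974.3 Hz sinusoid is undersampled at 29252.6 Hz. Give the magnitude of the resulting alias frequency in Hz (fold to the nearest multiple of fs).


Compute the nearest integer multiple of fs to the signal:
n = round(35974.3 / 29252.6) = 1
f_alias = |35974.3 - 1 * 29252.6|
        = |35974.3 - 29252.6|
        = 6721.7 Hz

6721.7


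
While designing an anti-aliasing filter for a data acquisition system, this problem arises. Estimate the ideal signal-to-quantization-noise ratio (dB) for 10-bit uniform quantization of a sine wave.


Theoretical SNR for a full-scale sinusoid:
SNR = 6.02 * N + 1.76
    = 6.02 * 10 + 1.76
    = 60.2 + 1.76
    = 61.96 dB

61.96 dB


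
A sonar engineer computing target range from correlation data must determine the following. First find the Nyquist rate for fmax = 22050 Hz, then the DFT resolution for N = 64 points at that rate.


Step 1 — Nyquist sampling rate:
fs = 2 * fmax = 2 * 22050 = 44100 Hz

Step 2 — DFT bin spacing:
df = fs / N = 44100 / 64 = 689.0625 Hz

689.0625 Hz


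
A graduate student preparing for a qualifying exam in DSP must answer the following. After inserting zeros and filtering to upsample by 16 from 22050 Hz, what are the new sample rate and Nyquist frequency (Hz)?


Step 1 — output sample rate after interpolation by L:
fs_out = L * fs_in = 16 * 22050 = 352800 Hz

Step 2 — Nyquist frequency of the output stream:
f_Nyq = fs_out / 2 = 352800 / 2 = 176400.0 Hz

fs_out = 352800 Hz; f_Nyquist = 176400.0 Hz


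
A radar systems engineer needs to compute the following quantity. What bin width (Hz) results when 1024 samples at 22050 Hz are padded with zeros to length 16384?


Frequency resolution after zero-padding:
N_padded = 1024 * 16 = 16384
df = fs / N_padded
   = 22050 / 16384
   = 1.3458 Hz

1.3458 Hz


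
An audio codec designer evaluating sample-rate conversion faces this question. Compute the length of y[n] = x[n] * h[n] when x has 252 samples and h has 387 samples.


Linear convolution output length:
L = N + M - 1
  = 252 + 387 - 1
  = 638 samples

638


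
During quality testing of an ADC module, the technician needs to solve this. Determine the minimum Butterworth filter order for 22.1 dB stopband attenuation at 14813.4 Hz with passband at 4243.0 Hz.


Butterworth filter order formula:
n = log10(10^(A/10) - 1) / (2 * log10(f_stop/f_pass))
10^(22.1/10) - 1 = 161.181
f_stop/f_pass = 14813.4 / 4243.0 = 3.4913
n = 2.0326 -> ceil = 3

3


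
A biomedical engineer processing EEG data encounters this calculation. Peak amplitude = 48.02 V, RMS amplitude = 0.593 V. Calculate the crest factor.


Crest factor is the ratio of peak to RMS:
CF = V_peak / V_rms
   = 48.02 / 0.593
   = 80.9781

80.9781


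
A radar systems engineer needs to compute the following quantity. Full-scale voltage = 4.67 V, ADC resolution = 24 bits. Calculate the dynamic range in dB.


Dynamic range from full-scale to LSB:
V_min = V_max / 2^bits = 4.67 / 2^24
DR = 20 * log10(V_max / V_min)
   = 20 * log10(2^24)
   = 20 * 24 * log10(2)
   = 144.49 dB

144.49 dB


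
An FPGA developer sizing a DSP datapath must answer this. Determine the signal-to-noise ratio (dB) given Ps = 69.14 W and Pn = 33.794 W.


SNR in decibels:
SNR = 10 * log10(Ps / Pn)
    = 10 * log10(69.14 / 33.794)
    = 10 * log10(2.0459)
    = 10 * 0.3109
    = 3.11 dB

3.11 dB


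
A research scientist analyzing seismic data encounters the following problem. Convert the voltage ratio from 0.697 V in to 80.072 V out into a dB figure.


Voltage gain in dB:
G = 20 * log10(Vout / Vin)
  = 20 * log10(80.072 / 0.697)
  = 20 * log10(114.880918)
  = 20 * 2.060248
  = 41.2 dB

41.2 dB


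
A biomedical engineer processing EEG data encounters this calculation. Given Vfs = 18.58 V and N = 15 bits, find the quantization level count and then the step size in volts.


Step 1 — number of quantization levels:
L = 2^N = 2^15 = 32768

Step 2 — LSB step size:
delta = Vfs / L
      = 18.58 / 32768
      = 0.00056702 V

Levels = 32768; step size = 0.00056702 V


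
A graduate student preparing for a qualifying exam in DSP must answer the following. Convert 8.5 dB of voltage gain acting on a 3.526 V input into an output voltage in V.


Output voltage from dB gain:
V_out = V_in * 10^(gain_dB / 20)
      = 3.526 * 10^(8.5 / 20)
      = 3.526 * 2.660725
      = 9.3817 V

9.3817 V


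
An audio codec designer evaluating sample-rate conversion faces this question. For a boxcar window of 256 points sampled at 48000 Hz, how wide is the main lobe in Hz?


Main lobe width for a rectangular window:
Width = 2 * fs / N
      = 2 * 48000 / 256
      = 96000 / 256
      = 375.0 Hz

375.0 Hz


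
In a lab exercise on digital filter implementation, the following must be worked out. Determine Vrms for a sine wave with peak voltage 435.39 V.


RMS voltage for a sinusoidal waveform:
V_rms = V_peak / sqrt(2)
      = 435.39 / 1.414214
      = 307.867 V

307.867 V


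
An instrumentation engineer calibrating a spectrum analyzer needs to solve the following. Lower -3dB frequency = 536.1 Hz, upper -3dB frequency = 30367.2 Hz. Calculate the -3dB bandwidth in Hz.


Bandwidth is the difference of -3dB frequencies:
BW = f_high - f_low
   = 30367.2 - 536.1
   = 29831.1 Hz

29831.1 Hz


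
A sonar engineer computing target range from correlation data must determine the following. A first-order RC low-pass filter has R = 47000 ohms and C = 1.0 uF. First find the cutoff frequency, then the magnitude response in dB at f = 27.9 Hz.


Step 1 — cutoff frequency:
fc = 1 / (2*pi*R*C)
C = 1.0 uF = 1e-06 F
fc = 1 / (2*pi*47000*1e-06)
   = 3.38628 Hz

Step 2 — magnitude at f = 27.9 Hz:
|H(f)| = 1 / sqrt(1 + (f/fc)^2)
f/fc = 27.9 / 3.38628 = 8.23913
|H| = 1 / sqrt(1 + 67.883263) = 0.1204878
|H|_dB = 20*log10(0.1204878) = -18.38 dB

fc = 3.38628 Hz; |H(27.9 Hz)| = -18.38 dB


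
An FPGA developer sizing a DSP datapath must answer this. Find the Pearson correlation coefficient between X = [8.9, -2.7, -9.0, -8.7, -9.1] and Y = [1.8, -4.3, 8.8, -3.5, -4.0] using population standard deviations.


Pearson correlation coefficient (population):
r = cov(X,Y) / (std(X) * std(Y))
Mean X = -4.12, Mean Y = -0.24
Cov(X,Y) = 2.0672
Std(X) = 6.944465, Std(Y) = 5.04246
r = 0.059

0.059


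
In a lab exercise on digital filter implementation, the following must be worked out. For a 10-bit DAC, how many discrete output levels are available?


Number of quantization levels = 2^N
= 2^10
= 1024

1024


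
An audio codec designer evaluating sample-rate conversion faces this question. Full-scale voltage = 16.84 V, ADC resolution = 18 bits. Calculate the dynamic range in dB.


Dynamic range from full-scale to LSB:
V_min = V_max / 2^bits = 16.84 / 2^18
DR = 20 * log10(V_max / V_min)
   = 20 * log10(2^18)
   = 20 * 18 * log10(2)
   = 108.37 dB

108.37 dB


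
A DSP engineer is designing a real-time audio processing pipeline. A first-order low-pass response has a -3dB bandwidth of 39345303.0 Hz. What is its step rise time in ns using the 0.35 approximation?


Rise time from bandwidth relationship:
tr = 0.35 / BW
   = 0.35 / 39345303.0
   = 8.895598034e-09 s
   = 8.8956 ns

8.8956 ns


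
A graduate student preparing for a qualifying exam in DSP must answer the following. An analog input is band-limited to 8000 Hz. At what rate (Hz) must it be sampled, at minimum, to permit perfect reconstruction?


The Nyquist rate is twice the maximum frequency component.
fs_min = 2 * fmax
      = 2 * 8000
      = 16000 Hz

16000


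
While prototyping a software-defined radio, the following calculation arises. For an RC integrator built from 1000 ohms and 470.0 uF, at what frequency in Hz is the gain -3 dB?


Cutoff frequency of a first-order RC filter:
fc = 1 / (2 * pi * R * C)
C = 470.0 uF = 0.00047 F
fc = 1 / (2 * pi * 1000 * 0.00047)
   = 1 / 2.9530970943744
   = 0.338628 Hz

0.338628 Hz


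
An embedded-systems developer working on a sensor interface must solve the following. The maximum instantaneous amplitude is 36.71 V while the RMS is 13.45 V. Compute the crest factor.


Crest factor is the ratio of peak to RMS:
CF = V_peak / V_rms
   = 36.71 / 13.45
   = 2.7294

2.7294


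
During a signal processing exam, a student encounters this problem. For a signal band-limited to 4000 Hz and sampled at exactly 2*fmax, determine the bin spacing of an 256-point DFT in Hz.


Step 1 — Nyquist sampling rate:
fs = 2 * fmax = 2 * 4000 = 8000 Hz

Step 2 — DFT bin spacing:
df = fs / N = 8000 / 256 = 31.25 Hz

31.25 Hz


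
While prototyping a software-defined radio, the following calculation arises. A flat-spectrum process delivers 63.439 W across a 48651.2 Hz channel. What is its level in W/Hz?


Power spectral density:
PSD = P / BW
    = 63.439 / 48651.2
    = 0.00130396 W/Hz

0.00130396 W/Hz


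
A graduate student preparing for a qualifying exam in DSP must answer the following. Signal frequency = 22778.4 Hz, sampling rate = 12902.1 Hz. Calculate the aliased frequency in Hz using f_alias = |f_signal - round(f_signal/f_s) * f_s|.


Compute the nearest integer multiple of fs to the signal:
n = round(22778.4 / 12902.1) = 2
f_alias = |22778.4 - 2 * 12902.1|
        = |22778.4 - 25804.2|
        = 3025.8 Hz

3025.8


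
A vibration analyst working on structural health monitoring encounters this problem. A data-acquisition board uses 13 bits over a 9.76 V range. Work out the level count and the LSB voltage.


Step 1 — number of quantization levels:
L = 2^N = 2^13 = 8192

Step 2 — LSB step size:
delta = Vfs / L
      = 9.76 / 8192
      = 0.00119141 V

Levels = 8192; step size = 0.00119141 V


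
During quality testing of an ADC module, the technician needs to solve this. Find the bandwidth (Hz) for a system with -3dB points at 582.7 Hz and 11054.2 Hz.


Bandwidth is the difference of -3dB frequencies:
BW = f_high - f_low
   = 11054.2 - 582.7
   = 10471.5 Hz

10471.5 Hz


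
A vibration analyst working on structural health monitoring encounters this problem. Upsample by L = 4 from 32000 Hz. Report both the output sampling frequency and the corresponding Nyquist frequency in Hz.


Step 1 — output sample rate after interpolation by L:
fs_out = L * fs_in = 4 * 32000 = 128000 Hz

Step 2 — Nyquist frequency of the output stream:
f_Nyq = fs_out / 2 = 128000 / 2 = 64000.0 Hz

fs_out = 128000 Hz; f_Nyquist = 64000.0 Hz


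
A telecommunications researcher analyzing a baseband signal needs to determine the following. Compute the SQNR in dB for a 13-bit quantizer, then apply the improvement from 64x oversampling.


Step 1 — baseline SQNR at Nyquist:
SQNR_base = 6.02*N + 1.76
          = 6.02*13 + 1.76
          = 80.02 dB

Step 2 — oversampling processing gain:
G = 10*log10(OSR) = 10*log10(64) = 18.06 dB

Step 3 — total:
SQNR_total = 80.02 + 18.06 = 98.08 dB

Base SQNR = 80.02 dB; oversampled SQNR = 98.08 dB


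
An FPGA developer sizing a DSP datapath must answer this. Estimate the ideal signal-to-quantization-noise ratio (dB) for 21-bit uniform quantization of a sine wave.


Theoretical SNR for a full-scale sinusoid:
SNR = 6.02 * N + 1.76
    = 6.02 * 21 + 1.76
    = 126.42 + 1.76
    = 128.18 dB

128.18 dB


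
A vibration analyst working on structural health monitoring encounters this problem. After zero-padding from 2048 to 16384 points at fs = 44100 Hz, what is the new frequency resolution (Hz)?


Frequency resolution after zero-padding:
N_padded = 2048 * 8 = 16384
df = fs / N_padded
   = 44100 / 16384
   = 2.6917 Hz

2.6917 Hz


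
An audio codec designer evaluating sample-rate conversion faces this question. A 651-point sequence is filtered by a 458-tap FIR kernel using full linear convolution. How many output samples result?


Linear convolution output length:
L = N + M - 1
  = 651 + 458 - 1
  = 1108 samples

1108


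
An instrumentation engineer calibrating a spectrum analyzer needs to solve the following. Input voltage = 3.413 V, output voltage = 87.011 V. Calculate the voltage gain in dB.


Voltage gain in dB:
G = 20 * log10(Vout / Vin)
  = 20 * log10(87.011 / 3.413)
  = 20 * log10(25.493994)
  = 20 * 1.406438
  = 28.13 dB

28.13 dB


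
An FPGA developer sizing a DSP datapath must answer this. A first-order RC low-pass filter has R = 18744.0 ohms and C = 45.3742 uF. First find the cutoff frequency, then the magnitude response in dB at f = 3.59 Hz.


Step 1 — cutoff frequency:
fc = 1 / (2*pi*R*C)
C = 45.3742 uF = 4.53742e-05 F
fc = 1 / (2*pi*18744.0*4.53742e-05)
   = 0.187132 Hz

Step 2 — magnitude at f = 3.59 Hz:
|H(f)| = 1 / sqrt(1 + (f/fc)^2)
f/fc = 3.59 / 0.187132 = 19.184319
|H| = 1 / sqrt(1 + 368.038095) = 0.0520552
|H|_dB = 20*log10(0.0520552) = -25.67 dB

fc = 0.187132 Hz; |H(3.59 Hz)| = -25.67 dB


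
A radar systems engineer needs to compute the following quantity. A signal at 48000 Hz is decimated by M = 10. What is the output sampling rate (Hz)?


Decimation reduces the sample rate:
fs_out = fs_in / M
       = 48000 / 10
       = 4800.0 Hz

4800.0 Hz


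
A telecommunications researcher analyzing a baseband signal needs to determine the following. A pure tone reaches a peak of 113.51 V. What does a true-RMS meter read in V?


RMS voltage for a sinusoidal waveform:
V_rms = V_peak / sqrt(2)
      = 113.51 / 1.414214
      = 80.264 V

80.264 V


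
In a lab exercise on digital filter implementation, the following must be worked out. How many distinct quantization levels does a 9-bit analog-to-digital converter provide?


Number of quantization levels = 2^N
= 2^9
= 512

512


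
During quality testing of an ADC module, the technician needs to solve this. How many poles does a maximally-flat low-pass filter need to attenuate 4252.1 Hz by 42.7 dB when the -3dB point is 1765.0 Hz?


Butterworth filter order formula:
n = log10(10^(A/10) - 1) / (2 * log10(f_stop/f_pass))
10^(42.7/10) - 1 = 18619.8714
f_stop/f_pass = 4252.1 / 1765.0 = 2.4091
n = 5.591 -> ceil = 6

6


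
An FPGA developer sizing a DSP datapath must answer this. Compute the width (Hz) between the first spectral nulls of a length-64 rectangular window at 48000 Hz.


Main lobe width for a rectangular window:
Width = 2 * fs / N
      = 2 * 48000 / 64
      = 96000 / 64
      = 1500.0 Hz

1500.0 Hz


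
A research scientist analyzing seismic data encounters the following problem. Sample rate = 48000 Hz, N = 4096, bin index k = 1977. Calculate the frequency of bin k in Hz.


Frequency of DFT bin k:
f_k = k * fs / N
    = 1977 * 48000 / 4096
    = 94896000 / 4096
    = 23167.969 Hz

23167.969 Hz


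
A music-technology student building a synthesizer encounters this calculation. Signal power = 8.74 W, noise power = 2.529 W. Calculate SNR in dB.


SNR in decibels:
SNR = 10 * log10(Ps / Pn)
    = 10 * log10(8.74 / 2.529)
    = 10 * log10(3.4559)
    = 10 * 0.5386
    = 5.39 dB

5.39 dB


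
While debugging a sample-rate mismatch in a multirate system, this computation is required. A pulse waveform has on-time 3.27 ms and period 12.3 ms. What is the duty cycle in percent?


Duty cycle as a percentage:
DC = (t_on / T) * 100
   = (3.27 / 12.3) * 100
   = 0.265854 * 100
   = 26.59 %

26.59 %


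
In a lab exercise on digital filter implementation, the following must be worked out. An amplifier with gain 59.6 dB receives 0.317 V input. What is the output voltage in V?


Output voltage from dB gain:
V_out = V_in * 10^(gain_dB / 20)
      = 0.317 * 10^(59.6 / 20)
      = 0.317 * 954.992586
      = 302.7326 V

302.7326 V


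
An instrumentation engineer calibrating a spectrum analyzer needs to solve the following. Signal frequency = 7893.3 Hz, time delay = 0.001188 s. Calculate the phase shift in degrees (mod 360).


Phase shift from frequency and time delay:
phi = 360 * f * t_delay
    = 360 * 7893.3 * 0.001188
    = 3375.81 degrees
    mod 360 = 135.81 degrees

135.81 degrees


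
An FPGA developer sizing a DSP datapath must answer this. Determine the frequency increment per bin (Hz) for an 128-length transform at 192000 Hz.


DFT frequency resolution:
df = fs / N
   = 192000 / 128
   = 1500.0 Hz

1500.0 Hz


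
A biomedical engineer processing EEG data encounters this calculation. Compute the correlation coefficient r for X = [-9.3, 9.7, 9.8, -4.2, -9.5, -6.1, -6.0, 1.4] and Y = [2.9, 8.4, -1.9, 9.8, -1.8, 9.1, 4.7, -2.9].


Pearson correlation coefficient (population):
r = cov(X,Y) / (std(X) * std(Y))
Mean X = -1.775, Mean Y = 3.5375
Cov(X,Y) = -3.213437
Std(X) = 7.369489, Std(Y) = 4.937848
r = -0.0883

-0.0883


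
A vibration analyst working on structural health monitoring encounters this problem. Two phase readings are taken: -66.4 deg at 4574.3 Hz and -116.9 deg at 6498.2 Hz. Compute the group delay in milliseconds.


Group delay from phase difference:
tau = -d(phi)/d(omega)
d(phi) = -50.5 deg = -0.881391 rad
d(omega) = 2*pi*(6498.2 - 4574.3) = 12088.2202 rad/s
tau = -(-0.881391) / 12088.2202
    = 0.0729 ms

0.0729 ms


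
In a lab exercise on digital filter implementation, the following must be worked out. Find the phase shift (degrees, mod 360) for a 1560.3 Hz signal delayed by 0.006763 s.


Phase shift from frequency and time delay:
phi = 360 * f * t_delay
    = 360 * 1560.3 * 0.006763
    = 3798.83 degrees
    mod 360 = 198.83 degrees

198.83 degrees


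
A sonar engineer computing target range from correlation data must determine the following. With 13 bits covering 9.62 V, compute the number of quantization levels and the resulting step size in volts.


Step 1 — number of quantization levels:
L = 2^N = 2^13 = 8192

Step 2 — LSB step size:
delta = Vfs / L
      = 9.62 / 8192
      = 0.00117432 V

Levels = 8192; step size = 0.00117432 V


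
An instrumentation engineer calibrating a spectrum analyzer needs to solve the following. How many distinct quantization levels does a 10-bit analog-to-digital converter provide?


Number of quantization levels = 2^N
= 2^10
= 1024

1024


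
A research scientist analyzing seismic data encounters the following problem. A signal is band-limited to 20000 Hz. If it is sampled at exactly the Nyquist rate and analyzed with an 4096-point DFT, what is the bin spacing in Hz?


Step 1 — Nyquist sampling rate:
fs = 2 * fmax = 2 * 20000 = 40000 Hz

Step 2 — DFT bin spacing:
df = fs / N = 40000 / 4096 = 9.7656 Hz

9.7656 Hz


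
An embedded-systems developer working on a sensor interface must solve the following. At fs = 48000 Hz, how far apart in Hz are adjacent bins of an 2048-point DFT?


DFT frequency resolution:
df = fs / N
   = 48000 / 2048
   = 23.4375 Hz

23.4375 Hz


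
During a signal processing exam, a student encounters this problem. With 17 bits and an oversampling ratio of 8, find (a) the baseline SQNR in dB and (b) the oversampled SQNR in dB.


Step 1 — baseline SQNR at Nyquist:
SQNR_base = 6.02*N + 1.76
          = 6.02*17 + 1.76
          = 104.1 dB

Step 2 — oversampling processing gain:
G = 10*log10(OSR) = 10*log10(8) = 9.03 dB

Step 3 — total:
SQNR_total = 104.1 + 9.03 = 113.13 dB

Base SQNR = 104.1 dB; oversampled SQNR = 113.13 dB


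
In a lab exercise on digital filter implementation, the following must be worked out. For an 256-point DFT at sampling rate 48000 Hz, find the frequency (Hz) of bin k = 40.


Frequency of DFT bin k:
f_k = k * fs / N
    = 40 * 48000 / 256
    = 1920000 / 256
    = 7500.0 Hz

7500.0 Hz


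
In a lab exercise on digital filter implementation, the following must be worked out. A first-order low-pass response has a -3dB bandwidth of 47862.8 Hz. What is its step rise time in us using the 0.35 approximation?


Rise time from bandwidth relationship:
tr = 0.35 / BW
   = 0.35 / 47862.8
   = 7.312568425e-06 s
   = 7.3126 us

7.3126 us


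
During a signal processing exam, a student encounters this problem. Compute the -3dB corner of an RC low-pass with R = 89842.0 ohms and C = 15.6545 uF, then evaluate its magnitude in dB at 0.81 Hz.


Step 1 — cutoff frequency:
fc = 1 / (2*pi*R*C)
C = 15.6545 uF = 1.56545e-05 F
fc = 1 / (2*pi*89842.0*1.56545e-05)
   = 0.113162 Hz

Step 2 — magnitude at f = 0.81 Hz:
|H(f)| = 1 / sqrt(1 + (f/fc)^2)
f/fc = 0.81 / 0.113162 = 7.15788
|H| = 1 / sqrt(1 + 51.235246) = 0.1383624
|H|_dB = 20*log10(0.1383624) = -17.18 dB

fc = 0.113162 Hz; |H(0.81 Hz)| = -17.18 dB


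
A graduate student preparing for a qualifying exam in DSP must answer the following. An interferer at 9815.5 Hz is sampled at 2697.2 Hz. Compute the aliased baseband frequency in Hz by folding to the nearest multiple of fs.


Compute the nearest integer multiple of fs to the signal:
n = round(9815.5 / 2697.2) = 4
f_alias = |9815.5 - 4 * 2697.2|
        = |9815.5 - 10788.8|
        = 973.3 Hz

973.3


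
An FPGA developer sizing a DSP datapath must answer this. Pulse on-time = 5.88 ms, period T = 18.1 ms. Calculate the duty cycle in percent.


Duty cycle as a percentage:
DC = (t_on / T) * 100
   = (5.88 / 18.1) * 100
   = 0.324862 * 100
   = 32.49 %

32.49 %


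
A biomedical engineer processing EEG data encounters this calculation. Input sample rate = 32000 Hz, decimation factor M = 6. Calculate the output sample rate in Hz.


Decimation reduces the sample rate:
fs_out = fs_in / M
       = 32000 / 6
       = 5333.3333 Hz

5333.3333 Hz


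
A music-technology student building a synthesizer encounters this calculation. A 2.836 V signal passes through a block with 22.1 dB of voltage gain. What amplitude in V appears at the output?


Output voltage from dB gain:
V_out = V_in * 10^(gain_dB / 20)
      = 2.836 * 10^(22.1 / 20)
      = 2.836 * 12.735031
      = 36.1165 V

36.1165 V


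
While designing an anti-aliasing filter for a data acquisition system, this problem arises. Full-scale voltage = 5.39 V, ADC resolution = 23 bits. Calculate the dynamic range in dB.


Dynamic range from full-scale to LSB:
V_min = V_max / 2^bits = 5.39 / 2^23
DR = 20 * log10(V_max / V_min)
   = 20 * log10(2^23)
   = 20 * 23 * log10(2)
   = 138.47 dB

138.47 dB


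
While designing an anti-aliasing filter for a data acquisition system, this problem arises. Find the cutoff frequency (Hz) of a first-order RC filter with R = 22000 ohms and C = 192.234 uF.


Cutoff frequency of a first-order RC filter:
fc = 1 / (2 * pi * R * C)
C = 192.234 uF = 0.000192234 F
fc = 1 / (2 * pi * 22000 * 0.000192234)
   = 1 / 26.572520575488
   = 0.037633 Hz

0.037633 Hz


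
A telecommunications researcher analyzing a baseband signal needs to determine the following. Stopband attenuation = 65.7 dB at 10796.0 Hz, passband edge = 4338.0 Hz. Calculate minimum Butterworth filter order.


Butterworth filter order formula:
n = log10(10^(A/10) - 1) / (2 * log10(f_stop/f_pass))
10^(65.7/10) - 1 = 3715351.291
f_stop/f_pass = 10796.0 / 4338.0 = 2.4887
n = 8.296 -> ceil = 9

9


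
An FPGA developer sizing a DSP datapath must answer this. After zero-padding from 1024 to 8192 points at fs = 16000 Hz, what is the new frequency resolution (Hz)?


Frequency resolution after zero-padding:
N_padded = 1024 * 8 = 8192
df = fs / N_padded
   = 16000 / 8192
   = 1.9531 Hz

1.9531 Hz


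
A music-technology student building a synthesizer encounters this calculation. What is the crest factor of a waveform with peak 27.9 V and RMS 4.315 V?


Crest factor is the ratio of peak to RMS:
CF = V_peak / V_rms
   = 27.9 / 4.315
   = 6.4658

6.4658


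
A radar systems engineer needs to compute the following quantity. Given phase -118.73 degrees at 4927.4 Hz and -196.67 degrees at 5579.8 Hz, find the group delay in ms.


Group delay from phase difference:
tau = -d(phi)/d(omega)
d(phi) = -77.94 deg = -1.36031 rad
d(omega) = 2*pi*(5579.8 - 4927.4) = 4099.1501 rad/s
tau = -(-1.36031) / 4099.1501
    = 0.3319 ms

0.3319 ms


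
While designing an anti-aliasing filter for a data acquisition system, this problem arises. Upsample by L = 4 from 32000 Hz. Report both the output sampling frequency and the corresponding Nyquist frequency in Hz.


Step 1 — output sample rate after interpolation by L:
fs_out = L * fs_in = 4 * 32000 = 128000 Hz

Step 2 — Nyquist frequency of the output stream:
f_Nyq = fs_out / 2 = 128000 / 2 = 64000.0 Hz

fs_out = 128000 Hz; f_Nyquist = 64000.0 Hz


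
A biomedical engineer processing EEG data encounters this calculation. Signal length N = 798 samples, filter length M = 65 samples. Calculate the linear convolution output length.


Linear convolution output length:
L = N + M - 1
  = 798 + 65 - 1
  = 862 samples

862


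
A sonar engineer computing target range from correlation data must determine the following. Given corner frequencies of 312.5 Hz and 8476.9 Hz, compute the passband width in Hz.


Bandwidth is the difference of -3dB frequencies:
BW = f_high - f_low
   = 8476.9 - 312.5
   = 8164.4 Hz

8164.4 Hz


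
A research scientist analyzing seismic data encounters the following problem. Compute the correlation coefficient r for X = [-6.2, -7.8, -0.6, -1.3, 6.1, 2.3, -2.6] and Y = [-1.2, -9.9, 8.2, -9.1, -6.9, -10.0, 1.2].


Pearson correlation coefficient (population):
r = cov(X,Y) / (std(X) * std(Y))
Mean X = -1.4429, Mean Y = -3.9571
Cov(X,Y) = -2.372449
Std(X) = 4.408063, Std(Y) = 6.424697
r = -0.0838

-0.0838


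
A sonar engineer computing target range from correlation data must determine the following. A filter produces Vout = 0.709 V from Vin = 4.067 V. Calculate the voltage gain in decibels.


Voltage gain in dB:
G = 20 * log10(Vout / Vin)
  = 20 * log10(0.709 / 4.067)
  = 20 * log10(0.17433)
  = 20 * -0.758628
  = -15.17 dB

-15.17 dB


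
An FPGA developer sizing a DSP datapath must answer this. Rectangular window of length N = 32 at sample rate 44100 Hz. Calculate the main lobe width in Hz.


Main lobe width for a rectangular window:
Width = 2 * fs / N
      = 2 * 44100 / 32
      = 88200 / 32
      = 2756.25 Hz

2756.25 Hz


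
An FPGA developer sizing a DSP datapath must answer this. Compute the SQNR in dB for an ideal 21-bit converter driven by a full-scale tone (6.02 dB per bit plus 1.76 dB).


Theoretical SNR for a full-scale sinusoid:
SNR = 6.02 * N + 1.76
    = 6.02 * 21 + 1.76
    = 126.42 + 1.76
    = 128.18 dB

128.18 dB


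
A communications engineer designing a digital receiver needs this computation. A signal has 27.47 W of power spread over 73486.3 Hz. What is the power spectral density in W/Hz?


Power spectral density:
PSD = P / BW
    = 27.47 / 73486.3
    = 0.00037381 W/Hz

0.00037381 W/Hz


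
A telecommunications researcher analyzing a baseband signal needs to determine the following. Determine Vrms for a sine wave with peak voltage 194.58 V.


RMS voltage for a sinusoidal waveform:
V_rms = V_peak / sqrt(2)
      = 194.58 / 1.414214
      = 137.589 V

137.589 V


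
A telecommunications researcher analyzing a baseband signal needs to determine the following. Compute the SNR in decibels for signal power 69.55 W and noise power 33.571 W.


SNR in decibels:
SNR = 10 * log10(Ps / Pn)
    = 10 * log10(69.55 / 33.571)
    = 10 * log10(2.0717)
    = 10 * 0.3163
    = 3.16 dB

3.16 dB


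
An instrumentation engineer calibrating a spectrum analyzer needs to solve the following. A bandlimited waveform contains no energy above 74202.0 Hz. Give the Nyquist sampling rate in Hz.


The Nyquist rate is twice the maximum frequency component.
fs_min = 2 * fmax
      = 2 * 74202.0
      = 148404.0 Hz

148404.0


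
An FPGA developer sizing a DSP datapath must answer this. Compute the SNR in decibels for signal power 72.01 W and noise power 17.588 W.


SNR in decibels:
SNR = 10 * log10(Ps / Pn)
    = 10 * log10(72.01 / 17.588)
    = 10 * log10(4.0943)
    = 10 * 0.6122
    = 6.12 dB

6.12 dB


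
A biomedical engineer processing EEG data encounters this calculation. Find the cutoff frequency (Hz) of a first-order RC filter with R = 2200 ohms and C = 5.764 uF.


Cutoff frequency of a first-order RC filter:
fc = 1 / (2 * pi * R * C)
C = 5.764 uF = 5.764e-06 F
fc = 1 / (2 * pi * 2200 * 5.764e-06)
   = 1 / 0.079675816243283
   = 12.55086 Hz

12.55086 Hz


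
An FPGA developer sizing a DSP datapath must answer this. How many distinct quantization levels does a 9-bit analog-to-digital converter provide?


Number of quantization levels = 2^N
= 2^9
= 512

512


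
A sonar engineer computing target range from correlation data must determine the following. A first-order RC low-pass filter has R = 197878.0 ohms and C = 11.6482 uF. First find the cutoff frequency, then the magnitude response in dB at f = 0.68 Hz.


Step 1 — cutoff frequency:
fc = 1 / (2*pi*R*C)
C = 11.6482 uF = 1.16482e-05 F
fc = 1 / (2*pi*197878.0*1.16482e-05)
   = 0.06905 Hz

Step 2 — magnitude at f = 0.68 Hz:
|H(f)| = 1 / sqrt(1 + (f/fc)^2)
f/fc = 0.68 / 0.06905 = 9.847936
|H| = 1 / sqrt(1 + 96.981843) = 0.1010246
|H|_dB = 20*log10(0.1010246) = -19.91 dB

fc = 0.06905 Hz; |H(0.68 Hz)| = -19.91 dB


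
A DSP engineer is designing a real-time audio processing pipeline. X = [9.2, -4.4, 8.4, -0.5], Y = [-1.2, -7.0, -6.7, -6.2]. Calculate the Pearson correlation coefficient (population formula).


Pearson correlation coefficient (population):
r = cov(X,Y) / (std(X) * std(Y))
Mean X = 3.175, Mean Y = -5.275
Cov(X,Y) = 8.393125
Std(X) = 5.798437, Std(Y) = 2.369995
r = 0.6108

0.6108


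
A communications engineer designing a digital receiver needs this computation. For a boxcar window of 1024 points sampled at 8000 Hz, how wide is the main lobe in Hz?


Main lobe width for a rectangular window:
Width = 2 * fs / N
      = 2 * 8000 / 1024
      = 16000 / 1024
      = 15.625 Hz

15.625 Hz


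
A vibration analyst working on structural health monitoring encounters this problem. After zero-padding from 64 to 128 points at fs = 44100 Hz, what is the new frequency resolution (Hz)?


Frequency resolution after zero-padding:
N_padded = 64 * 2 = 128
df = fs / N_padded
   = 44100 / 128
   = 344.5312 Hz

344.5312 Hz


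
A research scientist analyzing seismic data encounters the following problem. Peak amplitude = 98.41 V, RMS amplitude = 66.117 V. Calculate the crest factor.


Crest factor is the ratio of peak to RMS:
CF = V_peak / V_rms
   = 98.41 / 66.117
   = 1.4884

1.4884


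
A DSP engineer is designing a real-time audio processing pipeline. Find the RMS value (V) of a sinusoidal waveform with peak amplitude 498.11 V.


RMS voltage for a sinusoidal waveform:
V_rms = V_peak / sqrt(2)
      = 498.11 / 1.414214
      = 352.217 V

352.217 V


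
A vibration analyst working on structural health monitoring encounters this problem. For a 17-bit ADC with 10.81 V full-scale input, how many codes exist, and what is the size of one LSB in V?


Step 1 — number of quantization levels:
L = 2^N = 2^17 = 131072

Step 2 — LSB step size:
delta = Vfs / L
      = 10.81 / 131072
      = 8.247e-05 V

Levels = 131072; step size = 8.247e-05 V


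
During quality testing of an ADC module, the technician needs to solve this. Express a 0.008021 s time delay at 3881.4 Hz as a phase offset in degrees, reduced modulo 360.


Phase shift from frequency and time delay:
phi = 360 * f * t_delay
    = 360 * 3881.4 * 0.008021
    = 11207.78 degrees
    mod 360 = 47.78 degrees

47.78 degrees


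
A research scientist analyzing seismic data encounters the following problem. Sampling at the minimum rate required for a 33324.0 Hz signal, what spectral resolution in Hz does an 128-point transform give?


Step 1 — Nyquist sampling rate:
fs = 2 * fmax = 2 * 33324.0 = 66648.0 Hz

Step 2 — DFT bin spacing:
df = fs / N = 66648.0 / 128 = 520.6875 Hz

520.6875 Hz


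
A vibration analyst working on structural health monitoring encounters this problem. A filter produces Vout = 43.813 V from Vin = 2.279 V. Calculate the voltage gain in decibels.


Voltage gain in dB:
G = 20 * log10(Vout / Vin)
  = 20 * log10(43.813 / 2.279)
  = 20 * log10(19.22466)
  = 20 * 1.283859
  = 25.68 dB

25.68 dB


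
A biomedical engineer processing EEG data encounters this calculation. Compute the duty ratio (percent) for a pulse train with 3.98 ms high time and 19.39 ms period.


Duty cycle as a percentage:
DC = (t_on / T) * 100
   = (3.98 / 19.39) * 100
   = 0.20526 * 100
   = 20.53 %

20.53 %


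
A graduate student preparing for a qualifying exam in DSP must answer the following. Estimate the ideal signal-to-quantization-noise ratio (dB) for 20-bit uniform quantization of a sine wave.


Theoretical SNR for a full-scale sinusoid:
SNR = 6.02 * N + 1.76
    = 6.02 * 20 + 1.76
    = 120.4 + 1.76
    = 122.16 dB

122.16 dB


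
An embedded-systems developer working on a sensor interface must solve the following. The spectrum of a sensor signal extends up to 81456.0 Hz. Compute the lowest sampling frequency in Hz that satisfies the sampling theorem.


The Nyquist rate is twice the maximum frequency component.
fs_min = 2 * fmax
      = 2 * 81456.0
      = 162912.0 Hz

162912.0


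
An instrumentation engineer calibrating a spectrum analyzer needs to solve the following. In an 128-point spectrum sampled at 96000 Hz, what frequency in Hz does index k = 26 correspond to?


Frequency of DFT bin k:
f_k = k * fs / N
    = 26 * 96000 / 128
    = 2496000 / 128
    = 19500.0 Hz

19500.0 Hz


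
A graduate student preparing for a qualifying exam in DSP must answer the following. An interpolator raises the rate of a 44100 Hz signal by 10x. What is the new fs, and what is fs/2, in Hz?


Step 1 — output sample rate after interpolation by L:
fs_out = L * fs_in = 10 * 44100 = 441000 Hz

Step 2 — Nyquist frequency of the output stream:
f_Nyq = fs_out / 2 = 441000 / 2 = 220500.0 Hz

fs_out = 441000 Hz; f_Nyquist = 220500.0 Hz


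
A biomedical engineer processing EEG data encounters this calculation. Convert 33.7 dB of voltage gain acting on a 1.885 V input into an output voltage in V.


Output voltage from dB gain:
V_out = V_in * 10^(gain_dB / 20)
      = 1.885 * 10^(33.7 / 20)
      = 1.885 * 48.417237
      = 91.2665 V

91.2665 V


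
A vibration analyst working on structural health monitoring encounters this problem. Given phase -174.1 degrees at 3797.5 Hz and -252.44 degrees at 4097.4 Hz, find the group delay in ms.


Group delay from phase difference:
tau = -d(phi)/d(omega)
d(phi) = -78.34 deg = -1.367291 rad
d(omega) = 2*pi*(4097.4 - 3797.5) = 1884.3273 rad/s
tau = -(-1.367291) / 1884.3273
    = 0.7256 ms

0.7256 ms


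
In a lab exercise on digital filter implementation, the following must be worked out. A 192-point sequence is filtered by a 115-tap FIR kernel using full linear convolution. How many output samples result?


Linear convolution output length:
L = N + M - 1
  = 192 + 115 - 1
  = 306 samples

306


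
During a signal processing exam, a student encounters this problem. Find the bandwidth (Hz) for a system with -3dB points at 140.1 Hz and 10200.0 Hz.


Bandwidth is the difference of -3dB frequencies:
BW = f_high - f_low
   = 10200.0 - 140.1
   = 10059.9 Hz

10059.9 Hz


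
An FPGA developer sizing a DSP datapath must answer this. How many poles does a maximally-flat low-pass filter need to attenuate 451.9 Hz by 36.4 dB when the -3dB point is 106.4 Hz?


Butterworth filter order formula:
n = log10(10^(A/10) - 1) / (2 * log10(f_stop/f_pass))
10^(36.4/10) - 1 = 4364.1583
f_stop/f_pass = 451.9 / 106.4 = 4.2472
n = 2.8975 -> ceil = 3

3


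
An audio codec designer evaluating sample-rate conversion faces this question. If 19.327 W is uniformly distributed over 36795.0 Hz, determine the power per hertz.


Power spectral density:
PSD = P / BW
    = 19.327 / 36795.0
    = 0.00052526 W/Hz

0.00052526 W/Hz


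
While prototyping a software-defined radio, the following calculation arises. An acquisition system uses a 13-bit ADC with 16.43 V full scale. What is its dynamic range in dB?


Dynamic range from full-scale to LSB:
V_min = V_max / 2^bits = 16.43 / 2^13
DR = 20 * log10(V_max / V_min)
   = 20 * log10(2^13)
   = 20 * 13 * log10(2)
   = 78.27 dB

78.27 dB


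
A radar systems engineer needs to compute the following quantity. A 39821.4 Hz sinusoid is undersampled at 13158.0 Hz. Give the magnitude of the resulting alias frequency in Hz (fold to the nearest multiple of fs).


Compute the nearest integer multiple of fs to the signal:
n = round(39821.4 / 13158.0) = 3
f_alias = |39821.4 - 3 * 13158.0|
        = |39821.4 - 39474.0|
        = 347.4 Hz

347.4


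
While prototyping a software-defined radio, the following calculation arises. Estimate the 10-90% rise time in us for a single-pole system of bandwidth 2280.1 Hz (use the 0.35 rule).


Rise time from bandwidth relationship:
tr = 0.35 / BW
   = 0.35 / 2280.1
   = 0.0001535020394 s
   = 153.502 us

153.502 us


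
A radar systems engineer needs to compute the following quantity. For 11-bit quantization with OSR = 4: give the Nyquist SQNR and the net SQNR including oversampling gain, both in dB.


Step 1 — baseline SQNR at Nyquist:
SQNR_base = 6.02*N + 1.76
          = 6.02*11 + 1.76
          = 67.98 dB

Step 2 — oversampling processing gain:
G = 10*log10(OSR) = 10*log10(4) = 6.02 dB

Step 3 — total:
SQNR_total = 67.98 + 6.02 = 74.0 dB

Base SQNR = 67.98 dB; oversampled SQNR = 74.0 dB
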